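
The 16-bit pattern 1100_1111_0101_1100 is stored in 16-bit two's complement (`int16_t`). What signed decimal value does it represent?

MSB is 1, so the value is negative.
Invert: 0011000010100011. Add 1: 0011000010100100 = 12452. So the value is −12452.

-12452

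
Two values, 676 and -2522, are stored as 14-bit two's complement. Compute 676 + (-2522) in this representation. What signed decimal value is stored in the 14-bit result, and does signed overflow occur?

-1846; no overflow

676 → 00001010100100
-2522 → 11011000100110
  00001010100100
+ 11011000100110
= 11100011001010
Result 11100011001010: MSB = 1 → 14538 − 16384 = -1846.
Addends have opposite signs, so signed overflow cannot occur.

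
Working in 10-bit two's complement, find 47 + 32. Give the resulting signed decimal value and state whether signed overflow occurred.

47 → 0000101111
32 → 0000100000
  0000101111
+ 0000100000
= 0001001111
Result 0001001111: MSB = 0 → value 79.
Both addends are non-negative and so is the stored result: no signed overflow.

79; no overflow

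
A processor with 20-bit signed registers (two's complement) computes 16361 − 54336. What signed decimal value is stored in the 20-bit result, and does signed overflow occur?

16361 → 00000011111111101001
54336 → 00001101010001000000
Subtract via negate-and-add: invert 00001101010001000000 + 1 = 11110010101111000000 (i.e. -54336).
  00000011111111101001
+ 11110010101111000000
= 11110110101110101001
Result 11110110101110101001: MSB = 1 → 1010601 − 1048576 = -37975.
Addends (after negating the subtrahend) have opposite signs, so signed overflow cannot occur.

-37975; no overflow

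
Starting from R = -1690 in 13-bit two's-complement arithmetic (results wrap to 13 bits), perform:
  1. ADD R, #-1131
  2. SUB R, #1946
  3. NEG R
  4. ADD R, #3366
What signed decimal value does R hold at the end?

Start: R = -1690 = 1100101100110.
R = -1690 + (-1131) = -2821 = 1010011111011
R = -2821 − 1946 = -4767; wraps to 3425 = 0110101100001
R = −(3425) = -3425 = 1001010011111
R = -3425 + 3366 = -59 = 1111111000101

-59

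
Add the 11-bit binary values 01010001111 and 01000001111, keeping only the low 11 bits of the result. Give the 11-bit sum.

10010011110

  01010001111
+ 01000001111
= 10010011110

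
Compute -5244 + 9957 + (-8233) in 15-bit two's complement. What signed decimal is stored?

-3520

-5244 + 9957 = 4713 (001001001101001)
4713 + (-8233) = -3520 (111001001000000)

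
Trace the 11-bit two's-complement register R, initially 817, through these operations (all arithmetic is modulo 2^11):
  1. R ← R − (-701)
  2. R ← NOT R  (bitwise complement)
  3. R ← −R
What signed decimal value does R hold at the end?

-529

Start: R = 817 = 01100110001.
R = 817 − (-701) = 1518; wraps to -530 = 10111101110
R = NOT 10111101110 = 01000010001 = 529
R = −(529) = -529 = 10111101111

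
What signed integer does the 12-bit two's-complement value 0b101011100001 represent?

MSB is 1, so the value is negative.
Unsigned reading: 2785. Subtract 2^12 = 4096: 2785 − 4096 = -1311.

-1311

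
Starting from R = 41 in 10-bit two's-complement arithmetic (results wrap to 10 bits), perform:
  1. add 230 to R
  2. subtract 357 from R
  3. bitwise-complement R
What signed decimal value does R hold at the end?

85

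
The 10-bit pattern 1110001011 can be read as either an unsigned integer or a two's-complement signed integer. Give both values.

unsigned = 907, signed = -117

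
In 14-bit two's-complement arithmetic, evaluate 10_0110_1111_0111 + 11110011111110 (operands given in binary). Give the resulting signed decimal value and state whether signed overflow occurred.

-7179; no overflow

10_0110_1111_0111 → 10011011110111 = -6409 (signed)
11110011111110 = -770 (signed)
  10011011110111
+ 11110011111110
= 10001111110101  (discard carry-out 1)
Result 10001111110101: MSB = 1 → 9205 − 16384 = -7179.
Both addends are negative and so is the stored result: no signed overflow.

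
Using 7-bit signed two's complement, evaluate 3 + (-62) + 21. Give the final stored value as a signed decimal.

3 + (-62) = -59 (1000101)
-59 + 21 = -38 (1011010)

-38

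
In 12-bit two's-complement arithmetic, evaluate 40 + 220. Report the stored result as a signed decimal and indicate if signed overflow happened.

260; no overflow

40 → 000000101000
220 → 000011011100
  000000101000
+ 000011011100
= 000100000100
Result 000100000100: MSB = 0 → value 260.
Both addends are non-negative and so is the stored result: no signed overflow.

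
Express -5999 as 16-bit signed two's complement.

1110100010010001

|-5999| = 5999 = 0001011101101111 in 16 bits.
Invert the bits: 1110100010010000. Add 1: 1110100010010001.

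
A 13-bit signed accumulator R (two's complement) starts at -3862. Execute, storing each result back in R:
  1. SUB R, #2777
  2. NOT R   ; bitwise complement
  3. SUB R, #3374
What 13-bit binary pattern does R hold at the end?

0110011000000

Start: R = -3862 = 1000011101010.
R = -3862 − 2777 = -6639; wraps to 1553 = 0011000010001
R = NOT 0011000010001 = 1100111101110 = -1554
R = -1554 − 3374 = -4928; wraps to 3264 = 0110011000000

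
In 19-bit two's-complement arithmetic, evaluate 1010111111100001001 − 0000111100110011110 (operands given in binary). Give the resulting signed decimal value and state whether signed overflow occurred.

1010111111100001001 = -164087 (signed)
0000111100110011110 = 31134 (signed)
Subtract via negate-and-add: invert 0000111100110011110 + 1 = 1111000011001100010 (i.e. -31134).
  1010111111100001001
+ 1111000011001100010
= 1010000010101101011  (discard carry-out 1)
Result 1010000010101101011: MSB = 1 → 329067 − 524288 = -195221.
Both addends (after negating the subtrahend) are negative and so is the stored result: no signed overflow.

-195221; no overflow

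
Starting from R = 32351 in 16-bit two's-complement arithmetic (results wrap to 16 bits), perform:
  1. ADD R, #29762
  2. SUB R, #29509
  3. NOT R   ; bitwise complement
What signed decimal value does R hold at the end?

-32605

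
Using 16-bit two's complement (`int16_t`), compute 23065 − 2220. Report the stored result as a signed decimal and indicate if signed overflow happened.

20845; no overflow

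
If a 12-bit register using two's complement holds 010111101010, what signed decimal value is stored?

MSB is 0, so the value is non-negative: 010111101010 = 1514.

1514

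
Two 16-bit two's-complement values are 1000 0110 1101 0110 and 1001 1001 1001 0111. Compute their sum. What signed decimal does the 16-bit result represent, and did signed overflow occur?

8301; overflow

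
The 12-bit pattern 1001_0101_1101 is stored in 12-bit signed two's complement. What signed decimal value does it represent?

-1699

MSB is 1, so the value is negative.
Unsigned reading: 2397. Subtract 2^12 = 4096: 2397 − 4096 = -1699.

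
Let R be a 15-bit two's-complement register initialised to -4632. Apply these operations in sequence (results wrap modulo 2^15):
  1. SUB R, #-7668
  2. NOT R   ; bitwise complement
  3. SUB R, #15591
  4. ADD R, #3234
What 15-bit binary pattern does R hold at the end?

100001111011110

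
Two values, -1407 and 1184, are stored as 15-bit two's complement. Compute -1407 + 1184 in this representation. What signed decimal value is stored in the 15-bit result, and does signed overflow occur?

-223; no overflow

-1407 → 111101010000001
1184 → 000010010100000
  111101010000001
+ 000010010100000
= 111111100100001
Result 111111100100001: MSB = 1 → 32545 − 32768 = -223.
Addends have opposite signs, so signed overflow cannot occur.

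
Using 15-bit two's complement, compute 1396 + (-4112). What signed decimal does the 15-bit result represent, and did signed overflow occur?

1396 → 000010101110100
-4112 → 110111111110000
  000010101110100
+ 110111111110000
= 111010101100100
Result 111010101100100: MSB = 1 → 30052 − 32768 = -2716.
Addends have opposite signs, so signed overflow cannot occur.

-2716; no overflow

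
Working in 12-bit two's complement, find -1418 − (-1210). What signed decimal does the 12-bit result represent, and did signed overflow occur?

-1418 → 101001110110
-1210 → 101101000110
Subtract via negate-and-add: invert 101101000110 + 1 = 010010111010 (i.e. 1210).
  101001110110
+ 010010111010
= 111100110000
Result 111100110000: MSB = 1 → 3888 − 4096 = -208.
Addends (after negating the subtrahend) have opposite signs, so signed overflow cannot occur.

-208; no overflow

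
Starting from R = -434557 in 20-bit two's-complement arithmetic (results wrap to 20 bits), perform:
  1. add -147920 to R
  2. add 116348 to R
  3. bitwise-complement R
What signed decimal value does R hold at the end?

Start: R = -434557 = 10010101111010000011.
R = -434557 + (-147920) = -582477; wraps to 466099 = 01110001110010110011
R = 466099 + 116348 = 582447; wraps to -466129 = 10001110001100101111
R = NOT 10001110001100101111 = 01110001110011010000 = 466128

466128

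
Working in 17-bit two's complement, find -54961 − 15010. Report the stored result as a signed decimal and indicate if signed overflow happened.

61101; overflow

-54961 → 10010100101001111
15010 → 00011101010100010
Subtract via negate-and-add: invert 00011101010100010 + 1 = 11100010101011110 (i.e. -15010).
  10010100101001111
+ 11100010101011110
= 01110111010101101  (discard carry-out 1)
Result 01110111010101101: MSB = 0 → value 61101.
Both addends (after negating the subtrahend) are negative but the stored result is non-negative: signed overflow. The true value -54961 − 15010 = -69971 lies outside [-65536, 65535].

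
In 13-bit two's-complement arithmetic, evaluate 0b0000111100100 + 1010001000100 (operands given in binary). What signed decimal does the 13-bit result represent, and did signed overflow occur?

0b0000111100100 → 0000111100100 = 484 (signed)
1010001000100 = -3004 (signed)
  0000111100100
+ 1010001000100
= 1011000101000
Result 1011000101000: MSB = 1 → 5672 − 8192 = -2520.
Addends have opposite signs, so signed overflow cannot occur.

-2520; no overflow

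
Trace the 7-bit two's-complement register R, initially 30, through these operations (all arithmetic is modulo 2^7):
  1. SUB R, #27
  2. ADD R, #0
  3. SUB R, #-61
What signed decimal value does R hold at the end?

-64

Start: R = 30 = 0011110.
R = 30 − 27 = 3 = 0000011
R = 3 + 0 = 3 = 0000011
R = 3 − (-61) = 64; wraps to -64 = 1000000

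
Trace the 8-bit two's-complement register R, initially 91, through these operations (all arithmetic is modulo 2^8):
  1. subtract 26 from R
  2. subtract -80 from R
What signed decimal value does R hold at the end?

-111

Start: R = 91 = 01011011.
R = 91 − 26 = 65 = 01000001
R = 65 − (-80) = 145; wraps to -111 = 10010001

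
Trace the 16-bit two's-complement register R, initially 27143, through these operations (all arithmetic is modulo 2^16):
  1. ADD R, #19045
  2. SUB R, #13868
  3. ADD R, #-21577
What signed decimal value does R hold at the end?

Start: R = 27143 = 0110101000000111.
R = 27143 + 19045 = 46188; wraps to -19348 = 1011010001101100
R = -19348 − 13868 = -33216; wraps to 32320 = 0111111001000000
R = 32320 + (-21577) = 10743 = 0010100111110111

10743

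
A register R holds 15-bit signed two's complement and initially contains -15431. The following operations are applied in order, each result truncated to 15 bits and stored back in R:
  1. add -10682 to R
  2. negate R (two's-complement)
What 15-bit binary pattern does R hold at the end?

Start: R = -15431 = 100001110111001.
R = -15431 + (-10682) = -26113; wraps to 6655 = 001100111111111
R = −(6655) = -6655 = 110011000000001

110011000000001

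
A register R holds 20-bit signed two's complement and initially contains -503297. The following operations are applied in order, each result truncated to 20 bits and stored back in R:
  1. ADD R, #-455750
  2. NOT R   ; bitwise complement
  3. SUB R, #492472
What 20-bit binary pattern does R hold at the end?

Start: R = -503297 = 10000101000111111111.
R = -503297 + (-455750) = -959047; wraps to 89529 = 00010101110110111001
R = NOT 00010101110110111001 = 11101010001001000110 = -89530
R = -89530 − 492472 = -582002; wraps to 466574 = 01110001111010001110

01110001111010001110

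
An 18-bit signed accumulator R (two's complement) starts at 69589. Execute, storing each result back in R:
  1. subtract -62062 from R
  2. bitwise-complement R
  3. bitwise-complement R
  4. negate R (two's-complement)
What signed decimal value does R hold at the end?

Start: R = 69589 = 010000111111010101.
R = 69589 − (-62062) = 131651; wraps to -130493 = 100000001001000011
R = NOT 100000001001000011 = 011111110110111100 = 130492
R = NOT 011111110110111100 = 100000001001000011 = -130493
R = −(-130493) = 130493 = 011111110110111101

130493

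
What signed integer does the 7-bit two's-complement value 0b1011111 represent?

-33

MSB is 1, so the value is negative.
Invert: 0100000. Add 1: 0100001 = 33. So the value is −33.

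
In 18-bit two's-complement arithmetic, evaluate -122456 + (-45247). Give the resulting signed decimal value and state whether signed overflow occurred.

-122456 → 100010000110101000
-45247 → 110100111101000001
  100010000110101000
+ 110100111101000001
= 010111000011101001  (discard carry-out 1)
Result 010111000011101001: MSB = 0 → value 94441.
Both addends are negative but the stored result is non-negative: signed overflow. The true value -122456 + (-45247) = -167703 lies outside [-131072, 131071].

94441; overflow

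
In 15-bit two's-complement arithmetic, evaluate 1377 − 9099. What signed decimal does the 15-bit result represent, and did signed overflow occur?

1377 → 000010101100001
9099 → 010001110001011
Subtract via negate-and-add: invert 010001110001011 + 1 = 101110001110101 (i.e. -9099).
  000010101100001
+ 101110001110101
= 110000111010110
Result 110000111010110: MSB = 1 → 25046 − 32768 = -7722.
Addends (after negating the subtrahend) have opposite signs, so signed overflow cannot occur.

-7722; no overflow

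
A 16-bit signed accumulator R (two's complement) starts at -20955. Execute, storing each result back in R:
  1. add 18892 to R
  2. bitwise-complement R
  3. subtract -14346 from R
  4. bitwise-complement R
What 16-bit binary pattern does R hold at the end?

1011111111100111

Start: R = -20955 = 1010111000100101.
R = -20955 + 18892 = -2063 = 1111011111110001
R = NOT 1111011111110001 = 0000100000001110 = 2062
R = 2062 − (-14346) = 16408 = 0100000000011000
R = NOT 0100000000011000 = 1011111111100111 = -16409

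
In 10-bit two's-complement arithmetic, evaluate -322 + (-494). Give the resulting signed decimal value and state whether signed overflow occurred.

208; overflow

-322 → 1010111110
-494 → 1000010010
  1010111110
+ 1000010010
= 0011010000  (discard carry-out 1)
Result 0011010000: MSB = 0 → value 208.
Both addends are negative but the stored result is non-negative: signed overflow. The true value -322 + (-494) = -816 lies outside [-512, 511].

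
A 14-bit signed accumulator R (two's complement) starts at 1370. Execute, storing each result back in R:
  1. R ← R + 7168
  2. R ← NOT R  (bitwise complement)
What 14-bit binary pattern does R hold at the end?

01111010100101

Start: R = 1370 = 00010101011010.
R = 1370 + 7168 = 8538; wraps to -7846 = 10000101011010
R = NOT 10000101011010 = 01111010100101 = 7845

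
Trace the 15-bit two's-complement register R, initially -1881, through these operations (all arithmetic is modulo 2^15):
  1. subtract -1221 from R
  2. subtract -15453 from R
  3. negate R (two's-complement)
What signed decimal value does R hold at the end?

-14793

Start: R = -1881 = 111100010100111.
R = -1881 − (-1221) = -660 = 111110101101100
R = -660 − (-15453) = 14793 = 011100111001001
R = −(14793) = -14793 = 100011000110111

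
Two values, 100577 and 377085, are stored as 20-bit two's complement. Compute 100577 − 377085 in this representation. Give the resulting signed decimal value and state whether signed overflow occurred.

-276508; no overflow

100577 → 00011000100011100001
377085 → 01011100000011111101
Subtract via negate-and-add: invert 01011100000011111101 + 1 = 10100011111100000011 (i.e. -377085).
  00011000100011100001
+ 10100011111100000011
= 10111100011111100100
Result 10111100011111100100: MSB = 1 → 772068 − 1048576 = -276508.
Addends (after negating the subtrahend) have opposite signs, so signed overflow cannot occur.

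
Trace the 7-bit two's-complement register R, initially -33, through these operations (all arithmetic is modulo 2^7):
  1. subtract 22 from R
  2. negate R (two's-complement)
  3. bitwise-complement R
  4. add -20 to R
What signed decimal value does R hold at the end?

52

Start: R = -33 = 1011111.
R = -33 − 22 = -55 = 1001001
R = −(-55) = 55 = 0110111
R = NOT 0110111 = 1001000 = -56
R = -56 + (-20) = -76; wraps to 52 = 0110100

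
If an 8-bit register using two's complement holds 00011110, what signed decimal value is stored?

30

MSB is 0, so the value is non-negative: 00011110 = 30.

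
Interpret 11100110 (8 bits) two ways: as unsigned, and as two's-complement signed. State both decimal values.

unsigned = 230, signed = -26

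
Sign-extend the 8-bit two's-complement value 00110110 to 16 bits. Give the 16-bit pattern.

MSB of 00110110 is 0; replicate it into the new high bits.
00000000|00110110 → 0000000000110110 (still 54).

0000000000110110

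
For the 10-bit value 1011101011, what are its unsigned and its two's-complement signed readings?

Unsigned: 1011101011 = 747.
Signed: MSB=1 → 747 − 1024 = -277.

unsigned = 747, signed = -277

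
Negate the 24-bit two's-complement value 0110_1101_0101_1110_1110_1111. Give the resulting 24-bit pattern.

100100101010000100010001

Invert: 100100101010000100010000. Add 1: 100100101010000100010001.
Check: 011011010101111011101111 = 7167727, 100100101010000100010001 = -7167727.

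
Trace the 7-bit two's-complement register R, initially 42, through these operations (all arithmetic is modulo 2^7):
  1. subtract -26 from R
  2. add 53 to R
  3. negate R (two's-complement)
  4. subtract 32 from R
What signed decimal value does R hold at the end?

Start: R = 42 = 0101010.
R = 42 − (-26) = 68; wraps to -60 = 1000100
R = -60 + 53 = -7 = 1111001
R = −(-7) = 7 = 0000111
R = 7 − 32 = -25 = 1100111

-25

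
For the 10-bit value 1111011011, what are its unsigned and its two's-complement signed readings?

unsigned = 987, signed = -37

Unsigned: 1111011011 = 987.
Signed: MSB=1 → 987 − 1024 = -37.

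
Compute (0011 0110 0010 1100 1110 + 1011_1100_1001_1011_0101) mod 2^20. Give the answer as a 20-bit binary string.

  00110110001011001110
+ 10111100100110110101
= 11110010110010000011

11110010110010000011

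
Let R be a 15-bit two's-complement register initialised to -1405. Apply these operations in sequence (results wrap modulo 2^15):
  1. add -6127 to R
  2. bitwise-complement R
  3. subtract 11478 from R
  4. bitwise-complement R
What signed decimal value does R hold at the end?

3946

Start: R = -1405 = 111101010000011.
R = -1405 + (-6127) = -7532 = 110001010010100
R = NOT 110001010010100 = 001110101101011 = 7531
R = 7531 − 11478 = -3947 = 111000010010101
R = NOT 111000010010101 = 000111101101010 = 3946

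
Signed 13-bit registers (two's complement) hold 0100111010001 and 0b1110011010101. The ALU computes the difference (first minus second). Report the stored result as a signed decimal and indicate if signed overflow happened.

3324; no overflow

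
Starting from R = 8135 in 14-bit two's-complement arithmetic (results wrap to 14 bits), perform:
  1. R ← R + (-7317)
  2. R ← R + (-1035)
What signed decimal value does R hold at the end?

-217

Start: R = 8135 = 01111111000111.
R = 8135 + (-7317) = 818 = 00001100110010
R = 818 + (-1035) = -217 = 11111100100111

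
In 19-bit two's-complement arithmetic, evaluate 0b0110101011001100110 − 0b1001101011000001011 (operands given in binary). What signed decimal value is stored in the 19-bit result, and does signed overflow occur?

-98213; overflow

0b0110101011001100110 → 0110101011001100110 = 218726 (signed)
0b1001101011000001011 → 1001101011000001011 = -207349 (signed)
Subtract via negate-and-add: invert 1001101011000001011 + 1 = 0110010100111110101 (i.e. 207349).
  0110101011001100110
+ 0110010100111110101
= 1101000000001011011
Result 1101000000001011011: MSB = 1 → 426075 − 524288 = -98213.
Both addends (after negating the subtrahend) are non-negative but the stored result is negative: signed overflow. The true value 218726 − (-207349) = 426075 lies outside [-262144, 262143].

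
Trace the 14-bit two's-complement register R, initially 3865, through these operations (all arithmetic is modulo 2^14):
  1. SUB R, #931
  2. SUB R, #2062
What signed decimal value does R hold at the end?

872

Start: R = 3865 = 00111100011001.
R = 3865 − 931 = 2934 = 00101101110110
R = 2934 − 2062 = 872 = 00001101101000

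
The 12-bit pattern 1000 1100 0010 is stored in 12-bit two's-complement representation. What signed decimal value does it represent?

MSB is 1, so the value is negative.
Invert: 011100111101. Add 1: 011100111110 = 1854. So the value is −1854.

-1854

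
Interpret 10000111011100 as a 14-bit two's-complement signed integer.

MSB is 1, so the value is negative.
Invert: 01111000100011. Add 1: 01111000100100 = 7716. So the value is −7716.

-7716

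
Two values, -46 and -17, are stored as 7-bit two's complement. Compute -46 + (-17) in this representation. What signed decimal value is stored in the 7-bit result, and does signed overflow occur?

-46 → 1010010
-17 → 1101111
  1010010
+ 1101111
= 1000001  (discard carry-out 1)
Result 1000001: MSB = 1 → 65 − 128 = -63.
Both addends are negative and so is the stored result: no signed overflow.

-63; no overflow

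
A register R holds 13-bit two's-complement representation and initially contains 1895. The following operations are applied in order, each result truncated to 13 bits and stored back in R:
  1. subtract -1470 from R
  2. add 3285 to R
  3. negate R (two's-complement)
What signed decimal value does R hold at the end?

Start: R = 1895 = 0011101100111.
R = 1895 − (-1470) = 3365 = 0110100100101
R = 3365 + 3285 = 6650; wraps to -1542 = 1100111111010
R = −(-1542) = 1542 = 0011000000110

1542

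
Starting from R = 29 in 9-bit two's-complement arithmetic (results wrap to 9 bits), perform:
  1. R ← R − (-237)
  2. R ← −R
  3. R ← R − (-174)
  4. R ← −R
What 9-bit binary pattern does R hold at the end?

Start: R = 29 = 000011101.
R = 29 − (-237) = 266; wraps to -246 = 100001010
R = −(-246) = 246 = 011110110
R = 246 − (-174) = 420; wraps to -92 = 110100100
R = −(-92) = 92 = 001011100

001011100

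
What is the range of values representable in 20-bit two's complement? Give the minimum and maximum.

min = -524288, max = 524287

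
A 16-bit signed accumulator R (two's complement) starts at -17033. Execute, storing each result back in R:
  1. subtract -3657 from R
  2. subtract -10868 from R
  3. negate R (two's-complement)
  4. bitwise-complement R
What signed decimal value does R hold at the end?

-2509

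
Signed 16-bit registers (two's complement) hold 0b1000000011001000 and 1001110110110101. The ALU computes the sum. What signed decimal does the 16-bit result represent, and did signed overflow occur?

7805; overflow

0b1000000011001000 → 1000000011001000 = -32568 (signed)
1001110110110101 = -25163 (signed)
  1000000011001000
+ 1001110110110101
= 0001111001111101  (discard carry-out 1)
Result 0001111001111101: MSB = 0 → value 7805.
Both addends are negative but the stored result is non-negative: signed overflow. The true value -32568 + (-25163) = -57731 lies outside [-32768, 32767].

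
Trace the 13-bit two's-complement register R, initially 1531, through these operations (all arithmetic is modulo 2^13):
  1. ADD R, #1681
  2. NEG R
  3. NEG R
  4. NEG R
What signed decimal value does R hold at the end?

Start: R = 1531 = 0010111111011.
R = 1531 + 1681 = 3212 = 0110010001100
R = −(3212) = -3212 = 1001101110100
R = −(-3212) = 3212 = 0110010001100
R = −(3212) = -3212 = 1001101110100

-3212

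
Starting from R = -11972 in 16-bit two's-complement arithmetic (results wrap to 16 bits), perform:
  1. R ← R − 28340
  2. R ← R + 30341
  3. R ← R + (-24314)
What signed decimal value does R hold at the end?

31251

Start: R = -11972 = 1101000100111100.
R = -11972 − 28340 = -40312; wraps to 25224 = 0110001010001000
R = 25224 + 30341 = 55565; wraps to -9971 = 1101100100001101
R = -9971 + (-24314) = -34285; wraps to 31251 = 0111101000010011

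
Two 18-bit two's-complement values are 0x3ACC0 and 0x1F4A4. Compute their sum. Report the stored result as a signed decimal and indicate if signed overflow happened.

106852; no overflow

0x3ACC0 = 111010110011000000 = -21312 (signed)
0x1F4A4 = 011111010010100100 = 128164 (signed)
  111010110011000000
+ 011111010010100100
= 011010000101100100  (discard carry-out 1)
Result 011010000101100100: MSB = 0 → value 106852.
Addends have opposite signs, so signed overflow cannot occur.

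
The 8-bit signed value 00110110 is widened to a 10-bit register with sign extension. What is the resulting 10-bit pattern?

0000110110

MSB of 00110110 is 0; replicate it into the new high bits.
00|00110110 → 0000110110 (still 54).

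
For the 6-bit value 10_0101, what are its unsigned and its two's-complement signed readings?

Unsigned: 100101 = 37.
Signed: MSB=1 → 37 − 64 = -27.

unsigned = 37, signed = -27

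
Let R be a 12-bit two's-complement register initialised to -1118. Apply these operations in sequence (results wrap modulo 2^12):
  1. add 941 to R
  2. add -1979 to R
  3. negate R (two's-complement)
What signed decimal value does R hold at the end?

-1940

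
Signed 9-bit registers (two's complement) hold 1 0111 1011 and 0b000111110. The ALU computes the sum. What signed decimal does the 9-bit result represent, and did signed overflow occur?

-71; no overflow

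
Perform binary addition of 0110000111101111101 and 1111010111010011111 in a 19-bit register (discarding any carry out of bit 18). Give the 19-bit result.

  0110000111101111101
+ 1111010111010011111
= 0101011111000011100  (discard carry-out 1)

0101011111000011100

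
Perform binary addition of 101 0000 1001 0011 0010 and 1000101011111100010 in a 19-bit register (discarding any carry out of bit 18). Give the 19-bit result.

0010110000100010100

  1010000100100110010
+ 1000101011111100010
= 0010110000100010100  (discard carry-out 1)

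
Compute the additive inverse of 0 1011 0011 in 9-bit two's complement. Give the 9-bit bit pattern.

Invert: 101001100. Add 1: 101001101.

101001101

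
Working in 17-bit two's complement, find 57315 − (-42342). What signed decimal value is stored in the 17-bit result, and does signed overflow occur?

-31415; overflow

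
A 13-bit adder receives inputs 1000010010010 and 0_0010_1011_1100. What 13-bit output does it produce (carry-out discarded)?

1001101001110

  1000010010010
+ 0001010111100
= 1001101001110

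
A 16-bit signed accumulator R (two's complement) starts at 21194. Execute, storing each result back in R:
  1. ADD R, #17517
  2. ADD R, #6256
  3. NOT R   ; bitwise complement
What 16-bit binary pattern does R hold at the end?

0101000001011000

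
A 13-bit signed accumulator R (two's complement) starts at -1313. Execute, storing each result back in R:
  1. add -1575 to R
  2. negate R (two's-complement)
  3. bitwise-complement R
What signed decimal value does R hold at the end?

-2889

Start: R = -1313 = 1101011011111.
R = -1313 + (-1575) = -2888 = 1010010111000
R = −(-2888) = 2888 = 0101101001000
R = NOT 0101101001000 = 1010010110111 = -2889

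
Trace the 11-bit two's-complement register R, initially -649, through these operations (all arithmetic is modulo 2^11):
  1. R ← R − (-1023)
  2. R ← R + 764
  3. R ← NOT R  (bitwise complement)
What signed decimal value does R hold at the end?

Start: R = -649 = 10101110111.
R = -649 − (-1023) = 374 = 00101110110
R = 374 + 764 = 1138; wraps to -910 = 10001110010
R = NOT 10001110010 = 01110001101 = 909

909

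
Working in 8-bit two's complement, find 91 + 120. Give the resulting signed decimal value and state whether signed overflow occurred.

91 → 01011011
120 → 01111000
  01011011
+ 01111000
= 11010011
Result 11010011: MSB = 1 → 211 − 256 = -45.
Both addends are non-negative but the stored result is negative: signed overflow. The true value 91 + 120 = 211 lies outside [-128, 127].

-45; overflow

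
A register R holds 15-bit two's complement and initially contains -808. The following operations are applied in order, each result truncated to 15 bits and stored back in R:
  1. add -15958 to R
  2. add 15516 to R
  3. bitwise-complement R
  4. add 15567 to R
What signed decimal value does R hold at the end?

-15952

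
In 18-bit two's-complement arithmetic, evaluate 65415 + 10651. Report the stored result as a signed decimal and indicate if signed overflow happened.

65415 → 001111111110000111
10651 → 000010100110011011
  001111111110000111
+ 000010100110011011
= 010010100100100010
Result 010010100100100010: MSB = 0 → value 76066.
Both addends are non-negative and so is the stored result: no signed overflow.

76066; no overflow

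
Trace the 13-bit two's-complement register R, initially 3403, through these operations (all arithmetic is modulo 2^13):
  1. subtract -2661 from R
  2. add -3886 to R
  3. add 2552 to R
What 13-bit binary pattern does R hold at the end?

Start: R = 3403 = 0110101001011.
R = 3403 − (-2661) = 6064; wraps to -2128 = 1011110110000
R = -2128 + (-3886) = -6014; wraps to 2178 = 0100010000010
R = 2178 + 2552 = 4730; wraps to -3462 = 1001001111010

1001001111010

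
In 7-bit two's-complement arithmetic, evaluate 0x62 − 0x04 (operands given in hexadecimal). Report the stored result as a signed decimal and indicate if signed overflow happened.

-34; no overflow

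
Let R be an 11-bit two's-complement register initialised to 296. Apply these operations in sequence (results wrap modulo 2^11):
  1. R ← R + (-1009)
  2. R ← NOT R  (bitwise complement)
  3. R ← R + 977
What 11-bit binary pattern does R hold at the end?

Start: R = 296 = 00100101000.
R = 296 + (-1009) = -713 = 10100110111
R = NOT 10100110111 = 01011001000 = 712
R = 712 + 977 = 1689; wraps to -359 = 11010011001

11010011001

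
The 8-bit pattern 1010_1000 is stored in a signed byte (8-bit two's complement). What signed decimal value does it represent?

-88

MSB is 1, so the value is negative.
Unsigned reading: 168. Subtract 2^8 = 256: 168 − 256 = -88.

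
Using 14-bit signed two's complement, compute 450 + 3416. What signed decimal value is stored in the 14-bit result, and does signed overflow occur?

3866; no overflow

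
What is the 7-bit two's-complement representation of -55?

1001001

|-55| = 55 = 0110111 in 7 bits.
Invert the bits: 1001000. Add 1: 1001001.
Check: 1001001 reads as 73 − 128 = -55.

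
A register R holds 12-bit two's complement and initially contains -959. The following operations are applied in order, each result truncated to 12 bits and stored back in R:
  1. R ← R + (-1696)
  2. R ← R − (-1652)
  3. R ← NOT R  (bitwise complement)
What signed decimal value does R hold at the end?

Start: R = -959 = 110001000001.
R = -959 + (-1696) = -2655; wraps to 1441 = 010110100001
R = 1441 − (-1652) = 3093; wraps to -1003 = 110000010101
R = NOT 110000010101 = 001111101010 = 1002

1002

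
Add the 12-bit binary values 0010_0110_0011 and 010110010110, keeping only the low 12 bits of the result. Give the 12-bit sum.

011111111001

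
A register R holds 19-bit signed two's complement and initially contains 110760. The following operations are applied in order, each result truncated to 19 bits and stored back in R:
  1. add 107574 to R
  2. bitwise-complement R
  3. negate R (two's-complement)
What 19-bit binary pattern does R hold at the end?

0110101010011011111

Start: R = 110760 = 0011011000010101000.
R = 110760 + 107574 = 218334 = 0110101010011011110
R = NOT 0110101010011011110 = 1001010101100100001 = -218335
R = −(-218335) = 218335 = 0110101010011011111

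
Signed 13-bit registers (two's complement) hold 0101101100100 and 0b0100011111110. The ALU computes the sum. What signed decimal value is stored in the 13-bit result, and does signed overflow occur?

-2974; overflow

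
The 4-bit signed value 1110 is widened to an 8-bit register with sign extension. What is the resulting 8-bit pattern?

11111110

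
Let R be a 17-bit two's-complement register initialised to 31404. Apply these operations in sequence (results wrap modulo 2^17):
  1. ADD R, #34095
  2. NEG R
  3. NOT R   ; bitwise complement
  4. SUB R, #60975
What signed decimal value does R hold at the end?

Start: R = 31404 = 00111101010101100.
R = 31404 + 34095 = 65499 = 01111111111011011
R = −(65499) = -65499 = 10000000000100101
R = NOT 10000000000100101 = 01111111111011010 = 65498
R = 65498 − 60975 = 4523 = 00001000110101011

4523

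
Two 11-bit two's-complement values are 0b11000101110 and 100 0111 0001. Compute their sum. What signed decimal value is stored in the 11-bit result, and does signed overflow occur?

671; overflow

0b11000101110 → 11000101110 = -466 (signed)
100 0111 0001 → 10001110001 = -911 (signed)
  11000101110
+ 10001110001
= 01010011111  (discard carry-out 1)
Result 01010011111: MSB = 0 → value 671.
Both addends are negative but the stored result is non-negative: signed overflow. The true value -466 + (-911) = -1377 lies outside [-1024, 1023].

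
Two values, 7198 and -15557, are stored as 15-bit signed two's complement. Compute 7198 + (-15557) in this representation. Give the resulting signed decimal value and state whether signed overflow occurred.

7198 → 001110000011110
-15557 → 100001100111011
  001110000011110
+ 100001100111011
= 101111101011001
Result 101111101011001: MSB = 1 → 24409 − 32768 = -8359.
Addends have opposite signs, so signed overflow cannot occur.

-8359; no overflow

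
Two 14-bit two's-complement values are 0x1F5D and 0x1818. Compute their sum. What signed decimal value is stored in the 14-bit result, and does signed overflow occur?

-2187; overflow

0x1F5D = 01111101011101 = 8029 (signed)
0x1818 = 01100000011000 = 6168 (signed)
  01111101011101
+ 01100000011000
= 11011101110101
Result 11011101110101: MSB = 1 → 14197 − 16384 = -2187.
Both addends are non-negative but the stored result is negative: signed overflow. The true value 8029 + 6168 = 14197 lies outside [-8192, 8191].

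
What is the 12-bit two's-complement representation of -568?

110111001000

|-568| = 568 = 001000111000 in 12 bits.
Invert the bits: 110111000111. Add 1: 110111001000.
Check: 110111001000 reads as 3528 − 4096 = -568.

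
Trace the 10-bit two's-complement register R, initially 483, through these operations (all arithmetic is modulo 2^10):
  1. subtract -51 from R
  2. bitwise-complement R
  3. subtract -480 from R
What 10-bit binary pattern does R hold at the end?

1111001001

Start: R = 483 = 0111100011.
R = 483 − (-51) = 534; wraps to -490 = 1000010110
R = NOT 1000010110 = 0111101001 = 489
R = 489 − (-480) = 969; wraps to -55 = 1111001001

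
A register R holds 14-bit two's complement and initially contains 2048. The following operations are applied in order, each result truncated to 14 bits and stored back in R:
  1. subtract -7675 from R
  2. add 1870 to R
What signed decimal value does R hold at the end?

-4791

Start: R = 2048 = 00100000000000.
R = 2048 − (-7675) = 9723; wraps to -6661 = 10010111111011
R = -6661 + 1870 = -4791 = 10110101001001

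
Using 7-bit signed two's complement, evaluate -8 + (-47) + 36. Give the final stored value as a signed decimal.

-19

-8 + (-47) = -55 (1001001)
-55 + 36 = -19 (1101101)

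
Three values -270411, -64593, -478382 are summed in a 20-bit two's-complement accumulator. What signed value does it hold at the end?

235190

-270411 + (-64593) = -335004 (10101110001101100100)
-335004 + (-478382) = -813386 → wraps to 235190 (00111001011010110110)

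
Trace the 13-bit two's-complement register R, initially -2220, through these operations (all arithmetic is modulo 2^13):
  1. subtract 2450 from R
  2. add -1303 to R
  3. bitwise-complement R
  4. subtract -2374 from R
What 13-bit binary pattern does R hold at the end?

0000010011010

Start: R = -2220 = 1011101010100.
R = -2220 − 2450 = -4670; wraps to 3522 = 0110111000010
R = 3522 + (-1303) = 2219 = 0100010101011
R = NOT 0100010101011 = 1011101010100 = -2220
R = -2220 − (-2374) = 154 = 0000010011010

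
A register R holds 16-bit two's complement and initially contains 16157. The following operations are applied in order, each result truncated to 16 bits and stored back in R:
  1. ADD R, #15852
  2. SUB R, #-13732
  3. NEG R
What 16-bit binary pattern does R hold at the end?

Start: R = 16157 = 0011111100011101.
R = 16157 + 15852 = 32009 = 0111110100001001
R = 32009 − (-13732) = 45741; wraps to -19795 = 1011001010101101
R = −(-19795) = 19795 = 0100110101010011

0100110101010011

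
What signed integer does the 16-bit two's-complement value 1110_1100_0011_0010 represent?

-5070

MSB is 1, so the value is negative.
Invert: 0001001111001101. Add 1: 0001001111001110 = 5070. So the value is −5070.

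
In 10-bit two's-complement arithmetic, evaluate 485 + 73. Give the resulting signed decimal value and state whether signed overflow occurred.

485 → 0111100101
73 → 0001001001
  0111100101
+ 0001001001
= 1000101110
Result 1000101110: MSB = 1 → 558 − 1024 = -466.
Both addends are non-negative but the stored result is negative: signed overflow. The true value 485 + 73 = 558 lies outside [-512, 511].

-466; overflow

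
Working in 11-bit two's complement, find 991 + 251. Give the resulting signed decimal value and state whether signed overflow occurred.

991 → 01111011111
251 → 00011111011
  01111011111
+ 00011111011
= 10011011010
Result 10011011010: MSB = 1 → 1242 − 2048 = -806.
Both addends are non-negative but the stored result is negative: signed overflow. The true value 991 + 251 = 1242 lies outside [-1024, 1023].

-806; overflow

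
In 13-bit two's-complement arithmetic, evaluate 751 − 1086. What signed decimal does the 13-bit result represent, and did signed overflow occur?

-335; no overflow

751 → 0001011101111
1086 → 0010000111110
Subtract via negate-and-add: invert 0010000111110 + 1 = 1101111000010 (i.e. -1086).
  0001011101111
+ 1101111000010
= 1111010110001
Result 1111010110001: MSB = 1 → 7857 − 8192 = -335.
Addends (after negating the subtrahend) have opposite signs, so signed overflow cannot occur.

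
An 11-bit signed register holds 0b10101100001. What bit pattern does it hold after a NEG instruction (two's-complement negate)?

01010011111

Invert: 01010011110. Add 1: 01010011111.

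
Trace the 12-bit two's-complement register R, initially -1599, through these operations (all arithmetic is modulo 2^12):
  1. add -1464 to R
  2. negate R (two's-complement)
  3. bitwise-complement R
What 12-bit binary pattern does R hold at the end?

010000001000

Start: R = -1599 = 100111000001.
R = -1599 + (-1464) = -3063; wraps to 1033 = 010000001001
R = −(1033) = -1033 = 101111110111
R = NOT 101111110111 = 010000001000 = 1032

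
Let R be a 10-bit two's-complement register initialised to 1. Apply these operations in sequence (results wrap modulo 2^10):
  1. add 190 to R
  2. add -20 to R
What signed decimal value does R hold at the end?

171

Start: R = 1 = 0000000001.
R = 1 + 190 = 191 = 0010111111
R = 191 + (-20) = 171 = 0010101011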